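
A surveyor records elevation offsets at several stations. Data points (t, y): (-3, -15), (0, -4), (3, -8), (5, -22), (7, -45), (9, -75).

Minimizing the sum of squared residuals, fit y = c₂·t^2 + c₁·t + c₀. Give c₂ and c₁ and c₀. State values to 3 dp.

MᵀM·[c₂, c₁, c₀]ᵀ = Mᵀy reads: 9749·c₂ + 1197·c₁ + 173·c₀ = -9037;  1197·c₂ + 173·c₁ + 21·c₀ = -1079;  173·c₂ + 21·c₁ + 6·c₀ = -169.
(Σt^2·t^2 = 9749, Σt^2·t = 1197, Σt^2 = 173, Σt·t = 173, Σt = 21, Σ1 = 6, Σt^2·y = -9037, Σt·y = -1079, Σy = -169.)
Solving the 3×3 system (Gaussian elimination) gives c₂ = -377935/371492, c₁ = 426595/371492, c₀ = -264912/92873.

c₂ = -1.017, c₁ = 1.148, c₀ = -2.852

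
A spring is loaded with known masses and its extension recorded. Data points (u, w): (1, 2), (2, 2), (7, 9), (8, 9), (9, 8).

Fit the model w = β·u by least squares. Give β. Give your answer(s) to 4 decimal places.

β = 1.0704

AᵀA·[β]ᵀ = Aᵀw reads: 199·β = 213.
Hence β = 213 / 199 ≈ 1.07035.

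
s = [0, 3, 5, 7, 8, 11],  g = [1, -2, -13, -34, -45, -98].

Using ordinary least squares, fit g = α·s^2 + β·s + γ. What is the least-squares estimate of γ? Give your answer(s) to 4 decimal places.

γ = 0.7671

Normal-equation sums: Σs^2·s^2 = 21844, Σs^2·s = 2338, Σs^2 = 268, Σs·s = 268, Σs = 34, Σ1 = 6.
Right-hand side: Σs^2·g = -16747, Σs·g = -1747, Σg = -191.
So XᵀX·[α, β, γ]ᵀ = Xᵀg: [[21844, 2338, 268]; [2338, 268, 34]; [268, 34, 6]]·[α, β, γ]ᵀ = [-16747, -1747, -191]ᵀ.
Inverting the 3×3 Gram matrix, [α, β, γ]ᵀ = [-37165/36242, 84447/36242, 13900/18121]ᵀ.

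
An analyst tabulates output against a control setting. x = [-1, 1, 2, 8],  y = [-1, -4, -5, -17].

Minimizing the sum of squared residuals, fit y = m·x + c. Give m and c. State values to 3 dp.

m = -1.811, c = -2.222

With design matrix M, MᵀM = [[70, 10]; [10, 4]] and Mᵀy = [-149, -27]ᵀ.
Eliminating c: 4·(row 1) − 10·(row 2) gives 180·m = 4·(-149) − 10·(-27) = -326, so m = -163/90.
Then c = ((-27) − 10·(-163/90))/4 = -20/9.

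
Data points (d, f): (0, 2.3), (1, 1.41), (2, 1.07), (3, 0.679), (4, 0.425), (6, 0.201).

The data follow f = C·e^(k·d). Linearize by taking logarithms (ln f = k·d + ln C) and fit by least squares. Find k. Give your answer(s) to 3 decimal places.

k = -0.405

With ln fᵢ as the transformed response and dᵢ as the regressor:
Σd = 16.0000, Σ(d)² = 66.0000, Σln f = -1.6031, Σd·ln f = -13.7319.
Equations: 66.0000·k + 16.0000·ln C = -13.7319;  16.0000·k + 6·ln C = -1.6031.
Solving (det = 140.0000): k = -0.40530, ln C = 0.81361.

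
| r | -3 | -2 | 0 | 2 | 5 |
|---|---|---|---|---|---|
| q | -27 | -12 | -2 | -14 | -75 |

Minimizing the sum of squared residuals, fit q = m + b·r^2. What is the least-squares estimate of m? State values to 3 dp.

m = -1.358

XᵀX·[m, b]ᵀ = Xᵀq reads: 5·m + 42·b = -130;  42·m + 738·b = -2222.
det = 5·738 − 42² = 1926.
m = ((-130)·738 − 42·(-2222))/1926 = -436/321; b = (5·(-2222) − 42·(-130))/1926 = -2825/963.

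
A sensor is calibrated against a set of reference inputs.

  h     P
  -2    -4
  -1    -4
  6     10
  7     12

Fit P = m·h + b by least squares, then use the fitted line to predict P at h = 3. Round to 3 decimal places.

P̂ = 4.431

Setting ∂/∂m … = 0 gives: 90·m + 10·b = 156;  10·m + 4·b = 14.
(Σh·h = 90, Σh = 10, Σ1 = 4, Σh·P = 156, ΣP = 14.)
Δ = 90·4 − 10² = 260.
m = (156·4 − 10·14)/260 = 121/65; b = (90·14 − 10·156)/260 = -15/13.
At h = 3: P̂ = (121/65)·(3) + (-15/13)·(1) = 288/65.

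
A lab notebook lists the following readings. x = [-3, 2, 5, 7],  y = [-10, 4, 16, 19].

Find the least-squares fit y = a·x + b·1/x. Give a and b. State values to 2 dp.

Compute the Gram sums: Σx·x = 87, Σx·1/x = 4, Σ1/x·1/x = 18589/44100.
For Mᵀy: Σx·y = 251, Σ1/x·y = 1181/105.
Eliminating b: (18589/44100)·(row 1) − 4·(row 2) gives (303881/14700)·a = (18589/44100)·251 − 4·(1181/105) = 2681759/44100, so a = 2681759/911643.
Then b = ((1181/105) − 4·(2681759/911643))/(18589/44100) = -374220/303881.

a = 2.94, b = -1.23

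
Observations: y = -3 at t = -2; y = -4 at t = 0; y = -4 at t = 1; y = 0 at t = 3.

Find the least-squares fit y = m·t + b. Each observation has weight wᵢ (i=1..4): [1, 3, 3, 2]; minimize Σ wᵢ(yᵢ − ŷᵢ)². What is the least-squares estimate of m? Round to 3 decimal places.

m = 0.767

MᵀWM·[m, b]ᵀ = MᵀWy reads: 25·m + 7·b = -6;  7·m + 9·b = -27.
Determinant 25·9 − 7² = 176.
m = ((-6)·9 − 7·(-27))/176 = 135/176; b = (25·(-27) − 7·(-6))/176 = -633/176.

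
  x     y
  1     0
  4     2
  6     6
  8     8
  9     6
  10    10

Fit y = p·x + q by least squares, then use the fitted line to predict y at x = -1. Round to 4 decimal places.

The normal system MᵀM·[p, q]ᵀ = Mᵀy is [[298, 38]; [38, 6]]·[p, q]ᵀ = [262, 32]ᵀ.
det = 298·6 − 38² = 344.
p = (262·6 − 38·32)/344 = 89/86; q = (298·32 − 38·262)/344 = -105/86.
At x = -1: ŷ = (89/86)·(-1) + (-105/86)·(1) = -97/43.

ŷ = -2.2558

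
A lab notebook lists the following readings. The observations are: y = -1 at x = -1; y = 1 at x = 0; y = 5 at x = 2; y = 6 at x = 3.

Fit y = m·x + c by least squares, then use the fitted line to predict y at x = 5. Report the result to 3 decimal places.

ŷ = 9.950

The normal equations are: 14·m + 4·c = 29;  4·m + 4·c = 11.
(Σx·x = 14, Σx = 4, Σ1 = 4, Σx·y = 29, Σy = 11.)
det = 14·4 − 4² = 40.
m = (29·4 − 4·11)/40 = 9/5; c = (14·11 − 4·29)/40 = 19/20.
At x = 5: ŷ = (9/5)·(5) + (19/20)·(1) = 199/20.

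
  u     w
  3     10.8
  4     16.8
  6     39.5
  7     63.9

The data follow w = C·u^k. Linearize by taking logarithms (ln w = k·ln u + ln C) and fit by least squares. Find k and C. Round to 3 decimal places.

Taking logs, ln w = k·ln u + ln C, so regress ln w on ln u.
Σln u = 6.2226, Σ(ln u)² = 10.1257, Σln w = 13.0345, Σln u·ln w = 21.2023.
Equations: 10.1257·k + 6.2226·ln C = 21.2023;  6.2226·k + 4·ln C = 13.0345.
Δ = 10.1257·4 − (6.2226)² = 1.7825; k = (21.2023·4 − 6.2226·13.0345)/1.7825 = 2.07615, ln C = (10.1257·13.0345 − 6.2226·21.2023)/1.7825 = 0.02889, so C = exp(0.02889) = 1.02931.

k = 2.076, C = 1.029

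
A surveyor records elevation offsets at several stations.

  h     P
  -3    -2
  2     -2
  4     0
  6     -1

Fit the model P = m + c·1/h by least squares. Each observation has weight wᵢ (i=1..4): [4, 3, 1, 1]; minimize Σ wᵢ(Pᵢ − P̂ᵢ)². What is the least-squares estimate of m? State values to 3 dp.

Entries of MᵀWM: Σwᵢ·1 = 9, Σwᵢ·1/h = 7/12, Σwᵢ·1/h·1/h = 185/144.
For MᵀWP: Σwᵢ·P = -15, Σwᵢ·1/h·P = -1/2.
MᵀWM·[m, c]ᵀ = MᵀWP becomes [[9, 7/12]; [7/12, 185/144]]·[m, c]ᵀ = [-15, -1/2]ᵀ.
det = 9·(185/144) − (7/12)² = 101/9.
m = ((-15)·(185/144) − (7/12)·(-1/2))/(101/9) = -2733/1616; c = (9·(-1/2) − (7/12)·(-15))/(101/9) = 153/404.

m = -1.691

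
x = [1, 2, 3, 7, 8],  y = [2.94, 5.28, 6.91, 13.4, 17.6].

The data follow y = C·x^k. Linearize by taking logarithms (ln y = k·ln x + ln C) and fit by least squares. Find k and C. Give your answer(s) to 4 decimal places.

With ln yᵢ as the transformed response and ln xᵢ as the regressor:
XᵀX = [[9.7980, 5.8171]; [5.8171, 5]], rhs = [14.2907, 10.1385]ᵀ  (here Σln x = 5.8171, Σ(ln x)² = 9.7980, Σln y = 10.1385, Σln x·ln y = 14.2907).
Δ = 9.7980·5 − (5.8171)² = 15.1514; k = (14.2907·5 − 5.8171·10.1385)/15.1514 = 0.82348, ln C = (9.7980·10.1385 − 5.8171·14.2907)/15.1514 = 1.06964, so C = exp(1.06964) = 2.91432.

k = 0.8235, C = 2.9143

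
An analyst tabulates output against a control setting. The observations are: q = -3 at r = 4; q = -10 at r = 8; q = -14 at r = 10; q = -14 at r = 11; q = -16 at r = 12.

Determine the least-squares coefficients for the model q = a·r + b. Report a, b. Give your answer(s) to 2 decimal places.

a = -1.63, b = 3.23

The normal system XᵀX·[a, b]ᵀ = Xᵀq is [[445, 45]; [45, 5]]·[a, b]ᵀ = [-578, -57]ᵀ.
Determinant 445·5 − 45² = 200.
a = ((-578)·5 − 45·(-57))/200 = -13/8; b = (445·(-57) − 45·(-578))/200 = 129/40.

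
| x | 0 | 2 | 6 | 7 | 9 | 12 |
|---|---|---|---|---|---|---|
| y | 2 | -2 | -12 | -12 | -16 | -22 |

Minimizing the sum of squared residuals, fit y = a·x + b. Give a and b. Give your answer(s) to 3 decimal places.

The normal system AᵀA·[a, b]ᵀ = Aᵀy is [[314, 36]; [36, 6]]·[a, b]ᵀ = [-568, -62]ᵀ.
Δ = 314·6 − 36² = 588.
a = ((-568)·6 − 36·(-62))/588 = -2; b = (314·(-62) − 36·(-568))/588 = 5/3.

a = -2.000, b = 1.667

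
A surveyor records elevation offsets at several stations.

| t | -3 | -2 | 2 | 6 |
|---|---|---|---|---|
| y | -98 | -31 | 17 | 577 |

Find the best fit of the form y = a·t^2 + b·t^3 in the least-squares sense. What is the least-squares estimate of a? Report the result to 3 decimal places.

a = -1.893

Setting ∂/∂a … = 0 gives: 1409·a + 7533·b = 19834;  7533·a + 47513·b = 127662.
det = 1409·47513 − 7533² = 10199728.
a = (19834·47513 − 7533·127662)/10199728 = -4826251/2549932; b = (1409·127662 − 7533·19834)/10199728 = 7616559/2549932.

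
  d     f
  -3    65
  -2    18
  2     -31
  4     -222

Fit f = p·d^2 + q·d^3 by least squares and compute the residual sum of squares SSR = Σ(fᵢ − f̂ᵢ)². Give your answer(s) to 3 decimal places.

The normal equations are: 369·p + 781·q = -3019;  781·p + 4953·q = -16355.
Eliminating q: 4953·(row 1) − 781·(row 2) gives 1217696·p = 4953·(-3019) − 781·(-16355) = -2179852, so p = -544963/304424.
Then q = ((-16355) − 781·(-544963/304424))/4953 = -919289/304424.
Residuals: -16072/38053, 76293/76106, 24255/76106, -3528/38053; SSR = 98441/76106.

SSR = 1.293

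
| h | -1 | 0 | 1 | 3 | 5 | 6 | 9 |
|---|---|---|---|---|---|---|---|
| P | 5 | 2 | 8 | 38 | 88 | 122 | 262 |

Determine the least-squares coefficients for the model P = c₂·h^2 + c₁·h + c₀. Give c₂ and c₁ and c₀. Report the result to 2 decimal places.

c₂ = 2.94, c₁ = 2.22, c₀ = 3.34

Compute the Gram sums: Σh^2·h^2 = 8565, Σh^2·h = 1097, Σh^2 = 153, Σh·h = 153, Σh = 23, Σ1 = 7.
Moment sums: Σh^2·P = 28169, Σh·P = 3647, ΣP = 525.
Normal equations: [[8565, 1097, 153]; [1097, 153, 23]; [153, 23, 7]]·[c₂, c₁, c₀]ᵀ = [28169, 3647, 525]ᵀ.
Row-reducing yields c₂ = 263157/89369, c₁ = 198593/89369, c₀ = 298295/89369.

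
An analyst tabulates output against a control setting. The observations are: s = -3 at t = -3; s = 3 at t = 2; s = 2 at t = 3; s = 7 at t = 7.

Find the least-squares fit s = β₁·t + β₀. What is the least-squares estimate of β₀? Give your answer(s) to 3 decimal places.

Normal-equation sums: Σt·t = 71, Σt = 9, Σ1 = 4.
Moment sums: Σt·s = 70, Σs = 9.
Normal equations: [[71, 9]; [9, 4]]·[β₁, β₀]ᵀ = [70, 9]ᵀ.
Determinant 71·4 − 9² = 203.
β₁ = (70·4 − 9·9)/203 = 199/203; β₀ = (71·9 − 9·70)/203 = 9/203.

β₀ = 0.044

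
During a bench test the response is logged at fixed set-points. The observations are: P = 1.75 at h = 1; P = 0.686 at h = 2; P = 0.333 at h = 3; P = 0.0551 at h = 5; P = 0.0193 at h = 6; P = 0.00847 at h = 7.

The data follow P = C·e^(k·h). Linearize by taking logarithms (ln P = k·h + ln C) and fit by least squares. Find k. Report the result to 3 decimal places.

k = -0.890

Linearized form: ln P = k·h + ln C. From the 6 transformed points,
Σh = 24.0000, Σ(h)² = 124.0000, Σln P = -12.5344, Σh·ln P = -75.0705.
Equations: 124.0000·k + 24.0000·ln C = -75.0705;  24.0000·k + 6·ln C = -12.5344.
Δ = 124.0000·6 − (24.0000)² = 168.0000; k = (-75.0705·6 − 24.0000·-12.5344)/168.0000 = -0.89047, ln C = (124.0000·-12.5344 − 24.0000·-75.0705)/168.0000 = 1.47281.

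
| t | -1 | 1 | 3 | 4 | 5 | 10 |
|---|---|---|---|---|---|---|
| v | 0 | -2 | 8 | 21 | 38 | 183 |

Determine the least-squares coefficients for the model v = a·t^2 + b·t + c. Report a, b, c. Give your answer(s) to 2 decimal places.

Entries of AᵀA: Σt^2·t^2 = 10964, Σt^2·t = 1216, Σt^2 = 152, Σt·t = 152, Σt = 22, Σ1 = 6.
Moment sums: Σt^2·v = 19656, Σt·v = 2126, Σv = 248.
Normal equations: [[10964, 1216, 152]; [1216, 152, 22]; [152, 22, 6]]·[a, b, c]ᵀ = [19656, 2126, 248]ᵀ.
Solving the 3×3 system (Gaussian elimination) gives a = 57220/27591, b = -57755/27591, c = -32459/9197.

a = 2.07, b = -2.09, c = -3.53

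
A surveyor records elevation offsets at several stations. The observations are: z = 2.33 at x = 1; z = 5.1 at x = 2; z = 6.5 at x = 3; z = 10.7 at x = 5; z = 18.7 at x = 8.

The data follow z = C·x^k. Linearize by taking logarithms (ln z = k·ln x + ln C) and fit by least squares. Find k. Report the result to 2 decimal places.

Let Y = ln z. Fitting Y = k·ln x + ln C by least squares:
Σln x = 5.4806, Σ(ln x)² = 8.6018, Σln z = 9.6457, Σln x·ln z = 13.0901.
Normal system: [[8.6018, 5.4806]; [5.4806, 5]]·[k, ln C]ᵀ = [13.0901, 9.6457]ᵀ.
Solving (det = 12.9714): k = 0.97030, ln C = 0.86556.

k = 0.97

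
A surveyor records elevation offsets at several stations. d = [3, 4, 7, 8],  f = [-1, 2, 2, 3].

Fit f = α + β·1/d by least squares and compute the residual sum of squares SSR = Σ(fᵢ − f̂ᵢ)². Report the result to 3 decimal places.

Forming XᵀX = [[4, 143/168]; [143/168, 5917/28224]] and Xᵀf = [6, 139/168]ᵀ gives XᵀX·[α, β]ᵀ = Xᵀf.
det = 4·(5917/28224) − (143/168)² = 1073/9408.
α = (6·(5917/28224) − (143/168)·(139/168))/(1073/9408) = 15625/3219; β = (4·(139/168) − (143/168)·6)/(1073/9408) = -16912/1073.
Residuals: -644/1073, 3497/3219, -1939/3219, 374/3219; SSR = 6170/3219.

SSR = 1.917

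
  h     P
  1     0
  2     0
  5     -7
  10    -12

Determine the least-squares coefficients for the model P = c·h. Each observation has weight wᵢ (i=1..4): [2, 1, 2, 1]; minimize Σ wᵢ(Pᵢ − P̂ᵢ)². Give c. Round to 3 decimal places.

c = -1.218

Forming XᵀWX = [[156]] and XᵀWP = [-190]ᵀ gives XᵀWX·[c]ᵀ = XᵀWP.
Hence c = -190 / 156 ≈ -1.21795.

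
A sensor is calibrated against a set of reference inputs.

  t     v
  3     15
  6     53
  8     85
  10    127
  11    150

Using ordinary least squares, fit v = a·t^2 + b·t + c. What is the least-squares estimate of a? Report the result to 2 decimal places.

Entries of AᵀA: Σt^2·t^2 = 30114, Σt^2·t = 3086, Σt^2 = 330, Σt·t = 330, Σt = 38, Σ1 = 5.
Right-hand side: Σt^2·v = 38333, Σt·v = 3963, Σv = 430.
AᵀA·[a, b, c]ᵀ = Aᵀv becomes [[30114, 3086, 330]; [3086, 330, 38]; [330, 38, 5]]·[a, b, c]ᵀ = [38333, 3963, 430]ᵀ.
Row-reducing yields a = 5221/5798, b = 12280/2899, c = -16307/2899.

a = 0.90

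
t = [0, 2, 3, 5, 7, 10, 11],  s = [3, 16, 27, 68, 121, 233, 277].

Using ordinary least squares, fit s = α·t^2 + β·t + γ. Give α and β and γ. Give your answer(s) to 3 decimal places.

α = 2.024, β = 2.764, γ = 2.379

Setting ∂/∂α … = 0 gives: 27764·α + 2834·β + 308·γ = 64753;  2834·α + 308·β + 38·γ = 6677;  308·α + 38·β + 7·γ = 745.
Row-reducing yields α = 675139/333618, β = 922283/333618, γ = 132282/55603.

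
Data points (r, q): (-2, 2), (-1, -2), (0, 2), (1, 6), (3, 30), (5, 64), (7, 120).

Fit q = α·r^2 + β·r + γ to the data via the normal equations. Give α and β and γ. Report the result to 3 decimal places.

XᵀX·[α, β, γ]ᵀ = Xᵀq reads: 3125·α + 487·β + 89·γ = 7762;  487·α + 89·β + 13·γ = 1254;  89·α + 13·β + 7·γ = 222.
(Σr^2·r^2 = 3125, Σr^2·r = 487, Σr^2 = 89, Σr·r = 89, Σr = 13, Σ1 = 7, Σr^2·q = 7762, Σr·q = 1254, Σq = 222.)
Inverting the 3×3 Gram matrix, [α, β, γ]ᵀ = [86740/45129, 155422/45129, 13252/15043]ᵀ.

α = 1.922, β = 3.444, γ = 0.881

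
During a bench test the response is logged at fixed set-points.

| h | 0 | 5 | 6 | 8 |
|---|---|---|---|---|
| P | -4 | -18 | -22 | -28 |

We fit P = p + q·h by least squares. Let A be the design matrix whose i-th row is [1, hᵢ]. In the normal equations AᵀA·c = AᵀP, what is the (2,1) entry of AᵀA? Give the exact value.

19

Row 2 ↔ basis h, column 1 ↔ basis 1, so (AᵀA)_{2,1} = Σᵢ h = (0)·(1) + (5)·(1) + (6)·(1) + (8)·(1) = 19.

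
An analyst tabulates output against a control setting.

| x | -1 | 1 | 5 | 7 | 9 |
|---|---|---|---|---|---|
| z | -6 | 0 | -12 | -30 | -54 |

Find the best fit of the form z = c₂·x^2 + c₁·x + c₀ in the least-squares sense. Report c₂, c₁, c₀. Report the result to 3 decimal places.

c₂ = -0.947, c₁ = 2.727, c₀ = -2.111

Forming MᵀM = [[9589, 1197, 157]; [1197, 157, 21]; [157, 21, 5]] and Mᵀz = [-6150, -750, -102]ᵀ gives MᵀM·[c₂, c₁, c₀]ᵀ = Mᵀz.
Solving the 3×3 system (Gaussian elimination) gives c₂ = -1167/1232, c₁ = 30/11, c₀ = -2601/1232.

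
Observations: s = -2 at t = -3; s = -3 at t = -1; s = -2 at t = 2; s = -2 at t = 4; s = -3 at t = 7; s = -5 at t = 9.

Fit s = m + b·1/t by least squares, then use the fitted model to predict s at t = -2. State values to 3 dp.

Normal-equation sums: Σ1 = 6, Σ1/t = -83/252, Σ1/t·1/t = 92485/63504.
For Mᵀs: Σs = -17, Σ1/t·s = 149/126.
So MᵀM·[m, b]ᵀ = Mᵀs: [[6, -83/252]; [-83/252, 92485/63504]]·[m, b]ᵀ = [-17, 149/126]ᵀ.
det = 6·(92485/63504) − (-83/252)² = 548021/63504.
m = ((-17)·(92485/63504) − (-83/252)·(149/126))/(548021/63504) = -1547511/548021; b = (6·(149/126) − (-83/252)·(-17))/(548021/63504) = 95004/548021.
At t = -2: ŝ = (-1547511/548021)·(1) + (95004/548021)·(-1/2) = -1595013/548021.

ŝ = -2.910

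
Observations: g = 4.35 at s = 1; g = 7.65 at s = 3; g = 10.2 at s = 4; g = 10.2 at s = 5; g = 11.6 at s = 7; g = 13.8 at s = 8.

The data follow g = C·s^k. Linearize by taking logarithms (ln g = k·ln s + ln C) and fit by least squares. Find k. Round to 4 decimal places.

k = 0.5357

Let Y = ln g. Fitting Y = k·ln s + ln C by least squares:
Sums: Σln s = 8.1197, Σ(ln s)² = 13.8297, Σln g = 13.2253, Σln s·ln g = 19.4199.
Normal system: [[13.8297, 8.1197]; [8.1197, 6]]·[k, ln C]ᵀ = [19.4199, 13.2253]ᵀ.
Slope k = (n·Σln s·ln g − Σln s·Σln g)/(n·Σ(ln s)² − (Σln s)²) = (6·19.4199 − 8.1197·13.2253)/17.0487 = 0.53574; ln C = (Σln g − k·Σln s)/n = 1.47922.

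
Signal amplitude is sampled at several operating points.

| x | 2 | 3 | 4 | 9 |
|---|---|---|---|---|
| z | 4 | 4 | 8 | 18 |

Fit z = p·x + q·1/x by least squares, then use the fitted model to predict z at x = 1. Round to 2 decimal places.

ẑ = 0.46

With design matrix M, MᵀM = [[110, 4]; [4, 565/1296]] and Mᵀz = [214, 22/3]ᵀ.
Determinant 110·(565/1296) − 4² = 20707/648.
p = (214·(565/1296) − 4·(22/3))/(20707/648) = 41447/20707; q = (110·(22/3) − 4·214)/(20707/648) = -31968/20707.
At x = 1: ẑ = (41447/20707)·(1) + (-31968/20707)·(1) = 9479/20707.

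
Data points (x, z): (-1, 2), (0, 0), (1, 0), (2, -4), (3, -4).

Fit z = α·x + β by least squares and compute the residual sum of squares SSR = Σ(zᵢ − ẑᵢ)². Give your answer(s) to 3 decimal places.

SSR = 3.200

Forming MᵀM = [[15, 5]; [5, 5]] and Mᵀz = [-22, -6]ᵀ gives MᵀM·[α, β]ᵀ = Mᵀz.
Δ = 15·5 − 5² = 50.
α = ((-22)·5 − 5·(-6))/50 = -8/5; β = (15·(-6) − 5·(-22))/50 = 2/5.
Residuals: 0, -2/5, 6/5, -6/5, 2/5; SSR = 16/5.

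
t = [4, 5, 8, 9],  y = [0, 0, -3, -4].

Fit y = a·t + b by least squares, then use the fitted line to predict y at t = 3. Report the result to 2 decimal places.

ŷ = 1.24

Entries of XᵀX: Σt·t = 186, Σt = 26, Σ1 = 4.
For Xᵀy: Σt·y = -60, Σy = -7.
Δ = 186·4 − 26² = 68.
a = ((-60)·4 − 26·(-7))/68 = -29/34; b = (186·(-7) − 26·(-60))/68 = 129/34.
At t = 3: ŷ = (-29/34)·(3) + (129/34)·(1) = 21/17.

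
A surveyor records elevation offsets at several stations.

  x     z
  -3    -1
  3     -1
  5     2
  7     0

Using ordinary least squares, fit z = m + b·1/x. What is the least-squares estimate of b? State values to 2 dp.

Entries of AᵀA: Σ1 = 4, Σ1/x = 12/35, Σ1/x·1/x = 3116/11025.
Right-hand side: Σz = 0, Σ1/x·z = 2/5.
So AᵀA·[m, b]ᵀ = Aᵀz: [[4, 12/35]; [12/35, 3116/11025]]·[m, b]ᵀ = [0, 2/5]ᵀ.
Δ = 4·(3116/11025) − (12/35)² = 11168/11025.
m = (0·(3116/11025) − (12/35)·(2/5))/(11168/11025) = -189/1396; b = (4·(2/5) − (12/35)·0)/(11168/11025) = 2205/1396.

b = 1.58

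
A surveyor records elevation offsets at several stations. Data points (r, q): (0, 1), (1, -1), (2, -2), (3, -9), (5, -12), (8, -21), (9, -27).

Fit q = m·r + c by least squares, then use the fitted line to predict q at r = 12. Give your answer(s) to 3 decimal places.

From the data, Σr·r = 184, Σr = 28, Σ1 = 7.
Right-hand side: Σr·q = -503, Σq = -71.
So XᵀX·[m, c]ᵀ = Xᵀq: [[184, 28]; [28, 7]]·[m, c]ᵀ = [-503, -71]ᵀ.
Determinant 184·7 − 28² = 504.
m = ((-503)·7 − 28·(-71))/504 = -73/24; c = (184·(-71) − 28·(-503))/504 = 85/42.
At r = 12: q̂ = (-73/24)·(12) + (85/42)·(1) = -724/21.

q̂ = -34.476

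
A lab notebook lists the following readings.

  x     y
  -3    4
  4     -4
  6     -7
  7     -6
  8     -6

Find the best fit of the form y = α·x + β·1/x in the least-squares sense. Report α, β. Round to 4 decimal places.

α = -0.7634, β = -5.4344

Setting ∂/∂α … = 0 gives: 174·α + 5·β = -160;  5·α + (6701/28224)·β = -143/28.
Δ = 174·(6701/28224) − 5² = 76729/4704.
α = ((-160)·(6701/28224) − 5·(-143/28))/(76729/4704) = -175720/230187; β = (174·(-143/28) − 5·(-160))/(76729/4704) = -416976/76729.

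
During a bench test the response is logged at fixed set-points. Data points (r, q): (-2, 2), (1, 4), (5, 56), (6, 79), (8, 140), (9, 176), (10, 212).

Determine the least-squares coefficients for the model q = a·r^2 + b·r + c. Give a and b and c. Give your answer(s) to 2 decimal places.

a = 1.96, b = 1.90, c = -1.43

Entries of XᵀX: Σr^2·r^2 = 22595, Σr^2·r = 2575, Σr^2 = 311, Σr·r = 311, Σr = 37, Σ1 = 7.
Right-hand side: Σr^2·q = 48672, Σr·q = 5578, Σq = 669.
Normal equations: [[22595, 2575, 311]; [2575, 311, 37]; [311, 37, 7]]·[a, b, c]ᵀ = [48672, 5578, 669]ᵀ.
Row-reducing yields a = 1001099/511602, b = 974213/511602, c = -122046/85267.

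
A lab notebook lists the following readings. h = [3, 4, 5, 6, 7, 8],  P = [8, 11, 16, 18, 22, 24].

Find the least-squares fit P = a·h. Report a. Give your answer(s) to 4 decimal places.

Sums needed: Σh·h = 199.
And Σh·P = 602.
MᵀM·[a]ᵀ = MᵀP becomes [[199]]·[a]ᵀ = [602]ᵀ.
a = 602/199 = 3.02513.

a = 3.0251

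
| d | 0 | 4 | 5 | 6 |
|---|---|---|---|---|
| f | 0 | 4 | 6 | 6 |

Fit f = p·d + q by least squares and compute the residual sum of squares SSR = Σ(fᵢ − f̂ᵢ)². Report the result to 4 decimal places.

Forming XᵀX = [[77, 15]; [15, 4]] and Xᵀf = [82, 16]ᵀ gives XᵀX·[p, q]ᵀ = Xᵀf.
Eliminating q: 4·(row 1) − 15·(row 2) gives 83·p = 4·82 − 15·16 = 88, so p = 88/83.
Then q = (16 − 15·(88/83))/4 = 2/83.
Residuals: -2/83, -22/83, 56/83, -32/83; SSR = 56/83.

SSR = 0.6747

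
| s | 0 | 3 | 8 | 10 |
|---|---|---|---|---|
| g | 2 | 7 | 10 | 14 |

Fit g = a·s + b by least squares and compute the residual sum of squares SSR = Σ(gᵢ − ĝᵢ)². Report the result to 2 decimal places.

SSR = 3.60

Sums needed: Σs·s = 173, Σs = 21, Σ1 = 4.
Moment sums: Σs·g = 241, Σg = 33.
So AᵀA·[a, b]ᵀ = Aᵀg: [[173, 21]; [21, 4]]·[a, b]ᵀ = [241, 33]ᵀ.
Determinant 173·4 − 21² = 251.
a = (241·4 − 21·33)/251 = 271/251; b = (173·33 − 21·241)/251 = 648/251.
Residuals: -146/251, 296/251, -306/251, 156/251; SSR = 904/251.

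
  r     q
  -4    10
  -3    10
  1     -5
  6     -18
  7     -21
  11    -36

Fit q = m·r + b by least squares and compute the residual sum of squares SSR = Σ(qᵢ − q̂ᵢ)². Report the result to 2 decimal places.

Normal-equation sums: Σr·r = 232, Σr = 18, Σ1 = 6.
For Aᵀq: Σr·q = -726, Σq = -60.
Determinant 232·6 − 18² = 1068.
m = ((-726)·6 − 18·(-60))/1068 = -273/89; b = (232·(-60) − 18·(-726))/1068 = -71/89.
Residuals: -131/89, 142/89, -101/89, 107/89, 113/89, -130/89; SSR = 996/89.

SSR = 11.19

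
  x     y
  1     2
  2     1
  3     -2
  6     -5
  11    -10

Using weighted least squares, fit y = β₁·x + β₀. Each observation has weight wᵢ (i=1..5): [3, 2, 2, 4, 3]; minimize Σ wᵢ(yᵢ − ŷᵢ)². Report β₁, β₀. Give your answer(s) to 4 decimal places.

β₁ = -1.1935, β₀ = 2.6820

Compute the Gram sums: Σwᵢ·x·x = 536, Σwᵢ·x = 70, Σwᵢ·1 = 14.
Right-hand side: Σwᵢ·x·y = -452, Σwᵢ·y = -46.
Determinant 536·14 − 70² = 2604.
β₁ = ((-452)·14 − 70·(-46))/2604 = -37/31; β₀ = (536·(-46) − 70·(-452))/2604 = 582/217.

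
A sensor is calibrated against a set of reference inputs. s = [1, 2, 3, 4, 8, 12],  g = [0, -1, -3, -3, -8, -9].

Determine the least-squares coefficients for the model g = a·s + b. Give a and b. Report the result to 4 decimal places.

The normal system MᵀM·[a, b]ᵀ = Mᵀg is [[238, 30]; [30, 6]]·[a, b]ᵀ = [-195, -24]ᵀ.
Eliminating b: 6·(row 1) − 30·(row 2) gives 528·a = 6·(-195) − 30·(-24) = -450, so a = -75/88.
Then b = ((-24) − 30·(-75/88))/6 = 23/88.

a = -0.8523, b = 0.2614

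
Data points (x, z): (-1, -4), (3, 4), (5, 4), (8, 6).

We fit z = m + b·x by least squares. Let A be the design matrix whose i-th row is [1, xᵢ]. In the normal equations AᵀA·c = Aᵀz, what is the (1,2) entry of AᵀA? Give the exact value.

15

Row 1 ↔ basis 1, column 2 ↔ basis x, so (AᵀA)_{1,2} = Σᵢ x = (1)·(-1) + (1)·(3) + (1)·(5) + (1)·(8) = 15.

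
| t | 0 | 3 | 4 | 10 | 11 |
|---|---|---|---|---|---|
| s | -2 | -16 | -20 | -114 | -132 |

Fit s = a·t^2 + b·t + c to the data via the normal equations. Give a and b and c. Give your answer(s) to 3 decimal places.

The normal system MᵀM·[a, b, c]ᵀ = Mᵀs is [[24978, 2422, 246]; [2422, 246, 28]; [246, 28, 5]]·[a, b, c]ᵀ = [-27836, -2720, -284]ᵀ.
Inverting the 3×3 Gram matrix, [a, b, c]ᵀ = [-35527/36038, -40405/36038, -36381/18019]ᵀ.

a = -0.986, b = -1.121, c = -2.019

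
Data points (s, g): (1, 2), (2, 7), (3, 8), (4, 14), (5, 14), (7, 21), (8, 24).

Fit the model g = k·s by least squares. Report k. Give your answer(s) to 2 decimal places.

k = 3.01

With design matrix X, XᵀX = [[168]] and Xᵀg = [505]ᵀ.
Hence k = 505 / 168 ≈ 3.00595.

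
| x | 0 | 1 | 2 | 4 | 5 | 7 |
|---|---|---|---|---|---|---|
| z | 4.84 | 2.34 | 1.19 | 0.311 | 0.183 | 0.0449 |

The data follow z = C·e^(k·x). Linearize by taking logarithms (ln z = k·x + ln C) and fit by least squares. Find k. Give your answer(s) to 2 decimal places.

k = -0.66

Linearized form: ln z = k·x + ln C. From the 6 transformed points,
XᵀX = [[95.0000, 19.0000]; [19.0000, 6]], rhs = [-33.6884, -3.3685]ᵀ  (here Σx = 19.0000, Σ(x)² = 95.0000, Σln z = -3.3685, Σx·ln z = -33.6884).
Δ = 95.0000·6 − (19.0000)² = 209.0000; k = (-33.6884·6 − 19.0000·-3.3685)/209.0000 = -0.66090, ln C = (95.0000·-3.3685 − 19.0000·-33.6884)/209.0000 = 1.53143.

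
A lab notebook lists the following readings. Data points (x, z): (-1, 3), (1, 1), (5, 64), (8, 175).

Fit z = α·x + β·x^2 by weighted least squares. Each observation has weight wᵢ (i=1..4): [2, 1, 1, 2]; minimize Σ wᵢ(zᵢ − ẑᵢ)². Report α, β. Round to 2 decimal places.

From the data, Σwᵢ·x·x = 156, Σwᵢ·x·x^2 = 1148, Σwᵢ·x^2·x^2 = 8820.
Moment sums: Σwᵢ·x·z = 3115, Σwᵢ·x^2·z = 24007.
So AᵀWA·[α, β]ᵀ = AᵀWz: [[156, 1148]; [1148, 8820]]·[α, β]ᵀ = [3115, 24007]ᵀ.
det = 156·8820 − 1148² = 58016.
α = (3115·8820 − 1148·24007)/58016 = -1531/1036; β = (156·24007 − 1148·3115)/58016 = 10567/3626.

α = -1.48, β = 2.91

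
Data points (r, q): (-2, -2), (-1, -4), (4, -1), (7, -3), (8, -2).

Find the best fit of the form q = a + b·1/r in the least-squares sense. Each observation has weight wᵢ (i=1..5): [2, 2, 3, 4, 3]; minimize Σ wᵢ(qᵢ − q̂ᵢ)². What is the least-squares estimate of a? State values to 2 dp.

Sums needed: Σwᵢ·1 = 14, Σwᵢ·1/r = -73/56, Σwᵢ·1/r·1/r = 8831/3136.
Right-hand side: Σwᵢ·q = -33, Σwᵢ·1/r·q = 95/14.
So MᵀWM·[a, b]ᵀ = MᵀWq: [[14, -73/56]; [-73/56, 8831/3136]]·[a, b]ᵀ = [-33, 95/14]ᵀ.
Δ = 14·(8831/3136) − (-73/56)² = 118305/3136.
a = ((-33)·(8831/3136) − (-73/56)·(95/14))/(118305/3136) = -263683/118305; b = (14·(95/14) − (-73/56)·(-33))/(118305/3136) = 163016/118305.

a = -2.23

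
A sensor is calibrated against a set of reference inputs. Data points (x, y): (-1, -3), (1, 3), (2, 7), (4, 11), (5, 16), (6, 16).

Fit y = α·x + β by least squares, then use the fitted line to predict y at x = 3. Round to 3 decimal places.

Setting ∂/∂α … = 0 gives: 83·α + 17·β = 240;  17·α + 6·β = 50.
(Σx·x = 83, Σx = 17, Σ1 = 6, Σx·y = 240, Σy = 50.)
Δ = 83·6 − 17² = 209.
α = (240·6 − 17·50)/209 = 590/209; β = (83·50 − 17·240)/209 = 70/209.
At x = 3: ŷ = (590/209)·(3) + (70/209)·(1) = 1840/209.

ŷ = 8.804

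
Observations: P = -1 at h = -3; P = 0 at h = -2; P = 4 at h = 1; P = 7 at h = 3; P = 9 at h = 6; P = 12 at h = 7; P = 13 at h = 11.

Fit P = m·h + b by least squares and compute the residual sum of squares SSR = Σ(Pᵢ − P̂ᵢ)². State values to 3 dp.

SSR = 7.211

With design matrix A, AᵀA = [[229, 23]; [23, 7]] and AᵀP = [309, 44]ᵀ.
Δ = 229·7 − 23² = 1074.
m = (309·7 − 23·44)/1074 = 1151/1074; b = (229·44 − 23·309)/1074 = 2969/1074.
Residuals: -295/537, -667/1074, 88/537, 548/537, -209/1074, 931/537, -278/179; SSR = 7745/1074.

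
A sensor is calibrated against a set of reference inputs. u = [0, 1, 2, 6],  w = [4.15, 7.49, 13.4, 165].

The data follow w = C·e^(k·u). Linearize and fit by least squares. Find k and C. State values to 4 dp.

Let Y = ln w. Fitting Y = k·u + ln C by least squares:
Σu = 9.0000, Σ(u)² = 41.0000, Σln w = 11.1379, Σu·ln w = 37.8398.
Equations: 41.0000·k + 9.0000·ln C = 37.8398;  9.0000·k + 4·ln C = 11.1379.
Solving (det = 83.0000): k = 0.61588, ln C = 1.39874, so C = exp(1.39874) = 4.05008.

k = 0.6159, C = 4.0501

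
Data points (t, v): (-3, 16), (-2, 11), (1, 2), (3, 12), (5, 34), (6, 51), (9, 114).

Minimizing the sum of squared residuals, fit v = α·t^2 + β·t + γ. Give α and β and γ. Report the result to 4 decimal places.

Compute the Gram sums: Σt^2·t^2 = 8661, Σt^2·t = 1063, Σt^2 = 165, Σt·t = 165, Σt = 19, Σ1 = 7.
Right-hand side: Σt^2·v = 12218, Σt·v = 1470, Σv = 240.
Inverting the 3×3 Gram matrix, [α, β, γ]ᵀ = [210569/142492, -113641/142492, 16463/10178]ᵀ.

α = 1.4778, β = -0.7975, γ = 1.6175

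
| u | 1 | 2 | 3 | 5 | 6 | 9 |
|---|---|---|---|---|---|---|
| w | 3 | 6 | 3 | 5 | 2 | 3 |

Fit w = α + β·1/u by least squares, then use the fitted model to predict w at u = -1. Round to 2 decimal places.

Compute the Gram sums: Σ1 = 6, Σ1/u = 104/45, Σ1/u·1/u = 5837/4050.
And Σw = 22, Σ1/u·w = 26/3.
Normal equations: [[6, 104/45]; [104/45, 5837/4050]]·[α, β]ᵀ = [22, 26/3]ᵀ.
Δ = 6·(5837/4050) − (104/45)² = 1339/405.
α = (22·(5837/4050) − (104/45)·(26/3))/(1339/405) = 1819/515; β = (6·(26/3) − (104/45)·22)/(1339/405) = 36/103.
At u = -1: ŵ = (1819/515)·(1) + (36/103)·(-1) = 1639/515.

ŵ = 3.18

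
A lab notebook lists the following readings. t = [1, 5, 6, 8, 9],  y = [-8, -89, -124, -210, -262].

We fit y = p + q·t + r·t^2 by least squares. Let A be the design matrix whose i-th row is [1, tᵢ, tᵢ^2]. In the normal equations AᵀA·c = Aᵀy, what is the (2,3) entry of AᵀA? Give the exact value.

Row 2 ↔ basis t, column 3 ↔ basis t^2, so (AᵀA)_{2,3} = Σᵢ (t)·(t^2) = (1)·(1) + (5)·(25) + (6)·(36) + (8)·(64) + (9)·(81) = 1583.

1583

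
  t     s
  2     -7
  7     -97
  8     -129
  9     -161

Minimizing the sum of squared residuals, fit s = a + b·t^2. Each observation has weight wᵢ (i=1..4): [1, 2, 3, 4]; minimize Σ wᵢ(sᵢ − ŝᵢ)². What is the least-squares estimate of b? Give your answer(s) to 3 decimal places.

b = -2.003

Compute the Gram sums: Σwᵢ·1 = 10, Σwᵢ·t^2 = 618, Σwᵢ·t^2·t^2 = 43350.
And Σwᵢ·s = -1232, Σwᵢ·t^2·s = -86466.
MᵀWM·[a, b]ᵀ = MᵀWs becomes [[10, 618]; [618, 43350]]·[a, b]ᵀ = [-1232, -86466]ᵀ.
Eliminating b: 43350·(row 1) − 618·(row 2) gives 51576·a = 43350·(-1232) − 618·(-86466) = 28788, so a = 2399/4298.
Then b = ((-86466) − 618·(2399/4298))/43350 = -8607/4298.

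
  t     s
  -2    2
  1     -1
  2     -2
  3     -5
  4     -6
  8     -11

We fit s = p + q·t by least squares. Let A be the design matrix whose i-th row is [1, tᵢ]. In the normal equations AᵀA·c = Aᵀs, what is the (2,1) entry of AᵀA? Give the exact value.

16

Row 2 ↔ basis t, column 1 ↔ basis 1, so (AᵀA)_{2,1} = Σᵢ t = (-2)·(1) + (1)·(1) + (2)·(1) + (3)·(1) + (4)·(1) + (8)·(1) = 16.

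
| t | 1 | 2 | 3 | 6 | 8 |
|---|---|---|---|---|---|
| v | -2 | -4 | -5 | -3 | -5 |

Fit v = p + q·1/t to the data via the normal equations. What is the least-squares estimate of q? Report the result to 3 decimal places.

Forming AᵀA = [[5, 17/8]; [17/8, 809/576]] and Aᵀv = [-19, -163/24]ᵀ gives AᵀA·[p, q]ᵀ = Aᵀv.
Δ = 5·(809/576) − (17/8)² = 361/144.
p = ((-19)·(809/576) − (17/8)·(-163/24))/(361/144) = -3529/722; q = (5·(-163/24) − (17/8)·(-19))/(361/144) = 924/361.

q = 2.560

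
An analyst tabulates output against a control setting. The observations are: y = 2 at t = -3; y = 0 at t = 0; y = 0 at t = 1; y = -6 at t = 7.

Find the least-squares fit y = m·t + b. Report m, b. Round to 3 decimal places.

m = -0.815, b = 0.019

With design matrix M, MᵀM = [[59, 5]; [5, 4]] and Mᵀy = [-48, -4]ᵀ.
Δ = 59·4 − 5² = 211.
m = ((-48)·4 − 5·(-4))/211 = -172/211; b = (59·(-4) − 5·(-48))/211 = 4/211.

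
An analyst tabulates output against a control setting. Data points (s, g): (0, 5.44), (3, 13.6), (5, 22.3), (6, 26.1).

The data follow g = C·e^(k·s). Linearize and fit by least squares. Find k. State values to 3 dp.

k = 0.266

Let Y = ln g. Fitting Y = k·s + ln C by least squares:
XᵀX = [[70.0000, 14.0000]; [14.0000, 4]], rhs = [42.9248, 10.6704]ᵀ  (here Σs = 14.0000, Σ(s)² = 70.0000, Σln g = 10.6704, Σs·ln g = 42.9248).
Slope k = (n·Σs·ln g − Σs·Σln g)/(n·Σ(s)² − (Σs)²) = (4·42.9248 − 14.0000·10.6704)/84.0000 = 0.26564; ln C = (Σln g − k·Σs)/n = 1.73785.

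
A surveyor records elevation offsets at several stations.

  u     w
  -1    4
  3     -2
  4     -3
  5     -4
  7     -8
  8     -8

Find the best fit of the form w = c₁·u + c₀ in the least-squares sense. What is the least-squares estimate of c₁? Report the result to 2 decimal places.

Sums needed: Σu·u = 164, Σu = 26, Σ1 = 6.
For Aᵀw: Σu·w = -162, Σw = -21.
det = 164·6 − 26² = 308.
c₁ = ((-162)·6 − 26·(-21))/308 = -213/154; c₀ = (164·(-21) − 26·(-162))/308 = 192/77.

c₁ = -1.38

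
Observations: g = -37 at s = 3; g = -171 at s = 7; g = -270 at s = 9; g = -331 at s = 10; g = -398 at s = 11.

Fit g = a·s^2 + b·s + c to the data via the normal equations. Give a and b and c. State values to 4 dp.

Normal-equation sums: Σs^2·s^2 = 33684, Σs^2·s = 3430, Σs^2 = 360, Σs·s = 360, Σs = 40, Σ1 = 5.
And Σs^2·g = -111840, Σs·g = -11426, Σg = -1207.
So MᵀM·[a, b, c]ᵀ = Mᵀg: [[33684, 3430, 360]; [3430, 360, 40]; [360, 40, 5]]·[a, b, c]ᵀ = [-111840, -11426, -1207]ᵀ.
Row-reducing yields a = -1197/403, b = -1374/403, c = -541/2015.

a = -2.9702, b = -3.4094, c = -0.2685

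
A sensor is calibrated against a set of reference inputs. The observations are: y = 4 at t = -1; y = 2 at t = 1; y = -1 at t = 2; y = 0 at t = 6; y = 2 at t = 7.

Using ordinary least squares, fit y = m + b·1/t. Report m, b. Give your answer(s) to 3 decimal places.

From the data, Σ1 = 5, Σ1/t = 17/21, Σ1/t·1/t = 2027/882.
For Xᵀy: Σy = 7, Σ1/t·y = -31/14.
XᵀX·[m, b]ᵀ = Xᵀy becomes [[5, 17/21]; [17/21, 2027/882]]·[m, b]ᵀ = [7, -31/14]ᵀ.
Δ = 5·(2027/882) − (17/21)² = 9557/882.
m = (7·(2027/882) − (17/21)·(-31/14))/(9557/882) = 830/503; b = (5·(-31/14) − (17/21)·7)/(9557/882) = -777/503.

m = 1.650, b = -1.545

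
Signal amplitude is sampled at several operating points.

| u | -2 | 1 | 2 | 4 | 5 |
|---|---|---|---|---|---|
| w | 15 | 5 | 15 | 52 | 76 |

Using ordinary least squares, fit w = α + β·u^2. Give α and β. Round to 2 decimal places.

MᵀM·[α, β]ᵀ = Mᵀw reads: 5·α + 50·β = 163;  50·α + 914·β = 2857.
(Σ1 = 5, Σu^2 = 50, Σu^2·u^2 = 914, Σw = 163, Σu^2·w = 2857.)
Eliminating β: 914·(row 1) − 50·(row 2) gives 2070·α = 914·163 − 50·2857 = 6132, so α = 1022/345.
Then β = (2857 − 50·(1022/345))/914 = 409/138.

α = 2.96, β = 2.96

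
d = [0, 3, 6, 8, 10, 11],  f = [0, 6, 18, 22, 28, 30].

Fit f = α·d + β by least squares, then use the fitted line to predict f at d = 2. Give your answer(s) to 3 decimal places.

f̂ = 5.045

The normal equations are: 330·α + 38·β = 912;  38·α + 6·β = 104.
(Σd·d = 330, Σd = 38, Σ1 = 6, Σd·f = 912, Σf = 104.)
Determinant 330·6 − 38² = 536.
α = (912·6 − 38·104)/536 = 190/67; β = (330·104 − 38·912)/536 = -42/67.
At d = 2: f̂ = (190/67)·(2) + (-42/67)·(1) = 338/67.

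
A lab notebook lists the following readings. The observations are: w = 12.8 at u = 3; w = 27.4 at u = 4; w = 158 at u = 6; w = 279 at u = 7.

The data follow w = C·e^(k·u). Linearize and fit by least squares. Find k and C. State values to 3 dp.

k = 0.792, C = 1.198

Taking logs, ln w = k·u + ln C, so regress ln w on u.
Σu = 20.0000, Σ(u)² = 110.0000, Σln w = 16.5538, Σu·ln w = 90.6846.
Equations: 110.0000·k + 20.0000·ln C = 90.6846;  20.0000·k + 4·ln C = 16.5538.
Slope k = (n·Σu·ln w − Σu·Σln w)/(n·Σ(u)² − (Σu)²) = (4·90.6846 − 20.0000·16.5538)/40.0000 = 0.79156; ln C = (Σln w − k·Σu)/n = 0.18066, so C = exp(0.18066) = 1.19800.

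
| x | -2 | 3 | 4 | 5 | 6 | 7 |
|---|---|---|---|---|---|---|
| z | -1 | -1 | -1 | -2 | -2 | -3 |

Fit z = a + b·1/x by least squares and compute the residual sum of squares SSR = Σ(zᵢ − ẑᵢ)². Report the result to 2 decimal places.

The normal equations are: 6·a + (83/140)·b = -10;  (83/140)·a + (90281/176400)·b = -523/420.
det = 6·(90281/176400) − (83/140)² = 31979/11760.
a = ((-10)·(90281/176400) − (83/140)·(-523/420))/(31979/11760) = -772583/479685; b = (6·(-523/420) − (83/140)·(-10))/(31979/11760) = -18144/31979.
Residuals: 156818/479685, 383618/479685, 360938/479685, -26471/95937, -141427/479685, -627592/479685; SSR = 1528966/479685.

SSR = 3.19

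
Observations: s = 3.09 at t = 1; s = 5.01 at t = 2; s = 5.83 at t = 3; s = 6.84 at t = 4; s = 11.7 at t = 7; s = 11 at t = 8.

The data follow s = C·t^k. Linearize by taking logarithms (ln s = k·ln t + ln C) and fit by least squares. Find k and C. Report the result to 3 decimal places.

Taking logs, ln s = k·ln t + ln C, so regress ln s on ln t.
AᵀA = [[11.7199, 7.2034]; [7.2034, 6]], rhs = [15.4918, 11.2829]ᵀ  (here Σln t = 7.2034, Σ(ln t)² = 11.7199, Σln s = 11.2829, Σln t·ln s = 15.4918).
Δ = 11.7199·6 − (7.2034)² = 18.4301; k = (15.4918·6 − 7.2034·11.2829)/18.4301 = 0.63351, ln C = (11.7199·11.2829 − 7.2034·15.4918)/18.4301 = 1.11992, so C = exp(1.11992) = 3.06460.

k = 0.634, C = 3.065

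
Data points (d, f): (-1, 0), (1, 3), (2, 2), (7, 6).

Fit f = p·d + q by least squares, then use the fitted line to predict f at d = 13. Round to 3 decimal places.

Setting ∂/∂p … = 0 gives: 55·p + 9·q = 49;  9·p + 4·q = 11.
(Σd·d = 55, Σd = 9, Σ1 = 4, Σd·f = 49, Σf = 11.)
Determinant 55·4 − 9² = 139.
p = (49·4 − 9·11)/139 = 97/139; q = (55·11 − 9·49)/139 = 164/139.
At d = 13: f̂ = (97/139)·(13) + (164/139)·(1) = 1425/139.

f̂ = 10.252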